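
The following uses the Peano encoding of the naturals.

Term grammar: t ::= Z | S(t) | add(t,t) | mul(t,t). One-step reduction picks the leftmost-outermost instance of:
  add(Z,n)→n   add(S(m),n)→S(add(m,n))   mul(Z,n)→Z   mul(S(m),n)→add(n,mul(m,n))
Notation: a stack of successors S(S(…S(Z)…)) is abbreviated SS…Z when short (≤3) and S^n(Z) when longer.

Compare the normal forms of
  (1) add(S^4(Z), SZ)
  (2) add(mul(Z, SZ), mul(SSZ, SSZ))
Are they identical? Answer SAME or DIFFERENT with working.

Answer: DIFFERENT — A ⇓ S^5(Z), B ⇓ S^4(Z)

Working:
Term A:
  start: add(S^4(Z), SZ)
  step 1: S(add(SSSZ, SZ))
  step 2: S(S(add(SSZ, SZ)))
  step 3: S(S(S(add(SZ, SZ))))
  step 4: S(S(S(S(add(Z, SZ)))))
  step 5: S^5(Z)

Term B:
  start: add(mul(Z, SZ), mul(SSZ, SSZ))
  step 1: add(Z, mul(SSZ, SSZ))
  step 2: mul(SSZ, SSZ)
  step 3: add(SSZ, mul(SZ, SSZ))
  step 4: S(add(SZ, mul(SZ, SSZ)))
  step 5: S(S(add(Z, mul(SZ, SSZ))))
  step 6: S(S(mul(SZ, SSZ)))
  step 7: S(S(add(SSZ, mul(Z, SSZ))))
  step 8: S(S(S(add(SZ, mul(Z, SSZ)))))
  step 9: S(S(S(S(add(Z, mul(Z, SSZ))))))
  step 10: S(S(S(S(mul(Z, SSZ)))))
  step 11: S^4(Z)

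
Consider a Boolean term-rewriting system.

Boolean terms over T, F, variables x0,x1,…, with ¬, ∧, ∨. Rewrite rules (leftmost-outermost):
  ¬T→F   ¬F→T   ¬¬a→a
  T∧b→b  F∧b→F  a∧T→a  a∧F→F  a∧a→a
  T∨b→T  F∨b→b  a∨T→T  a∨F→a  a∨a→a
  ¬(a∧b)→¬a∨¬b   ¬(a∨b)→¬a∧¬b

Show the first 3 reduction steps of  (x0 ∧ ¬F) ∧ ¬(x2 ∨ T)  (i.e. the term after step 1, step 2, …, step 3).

  start: (x0 ∧ ¬F) ∧ ¬(x2 ∨ T)
  [1] (x0 ∧ T) ∧ ¬(x2 ∨ T)
  [2] x0 ∧ ¬(x2 ∨ T)
  [3] x0 ∧ (¬x2 ∧ ¬T)

Answer: after 3 steps: x0 ∧ (¬x2 ∧ ¬T)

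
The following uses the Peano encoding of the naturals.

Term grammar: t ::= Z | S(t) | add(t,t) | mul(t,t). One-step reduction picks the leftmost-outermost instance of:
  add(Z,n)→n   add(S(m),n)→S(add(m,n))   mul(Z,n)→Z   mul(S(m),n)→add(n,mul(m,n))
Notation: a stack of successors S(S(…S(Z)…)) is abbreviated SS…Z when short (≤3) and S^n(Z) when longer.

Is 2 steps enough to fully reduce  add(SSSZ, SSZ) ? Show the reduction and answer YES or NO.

  start: add(SSSZ, SSZ)
  →1  S(add(SSZ, SSZ))
  →2  S(S(add(SZ, SSZ)))

Answer: NO — after 2 steps the term is S(S(add(SZ, SSZ))), not yet normal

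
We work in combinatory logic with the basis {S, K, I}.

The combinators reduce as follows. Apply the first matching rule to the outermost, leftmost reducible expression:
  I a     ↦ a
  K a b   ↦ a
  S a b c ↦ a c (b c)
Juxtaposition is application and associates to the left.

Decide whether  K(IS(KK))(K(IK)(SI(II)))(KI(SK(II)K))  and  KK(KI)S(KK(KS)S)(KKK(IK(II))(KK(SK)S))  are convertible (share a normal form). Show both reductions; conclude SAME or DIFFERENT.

Answer: DIFFERENT — A ⇓ S(KK)I, B ⇓ S(KI)

Reduction:
Term A:
  start: K(IS(KK))(K(IK)(SI(II)))(KI(SK(II)K))
  →1  IS(KK)(KI(SK(II)K))
  →2  S(KK)(KI(SK(II)K))
  →3  S(KK)I

Term B:
  start: KK(KI)S(KK(KS)S)(KKK(IK(II))(KK(SK)S))
  →1  KS(KK(KS)S)(KKK(IK(II))(KK(SK)S))
  →2  S(KKK(IK(II))(KK(SK)S))
  →3  S(K(IK(II))(KK(SK)S))
  →4  S(IK(II))
  →5  S(K(II))
  →6  S(KI)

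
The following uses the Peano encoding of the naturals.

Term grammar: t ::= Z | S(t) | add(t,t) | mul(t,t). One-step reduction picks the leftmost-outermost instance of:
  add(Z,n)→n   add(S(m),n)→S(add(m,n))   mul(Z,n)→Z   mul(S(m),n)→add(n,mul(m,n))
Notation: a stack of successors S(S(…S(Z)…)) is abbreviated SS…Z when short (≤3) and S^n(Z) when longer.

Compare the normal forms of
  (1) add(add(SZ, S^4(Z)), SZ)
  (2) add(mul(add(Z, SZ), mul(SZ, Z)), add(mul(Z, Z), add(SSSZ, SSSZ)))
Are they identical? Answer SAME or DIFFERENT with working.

Answer: SAME — A ⇓ S^6(Z), B ⇓ S^6(Z)

Reduction:
Term A:
  start: add(add(SZ, S^4(Z)), SZ)
  →1  add(S(add(Z, S^4(Z))), SZ)
  →2  S(add(add(Z, S^4(Z)), SZ))
  →3  S(add(S^4(Z), SZ))
  →4  S(S(add(SSSZ, SZ)))
  →5  S(S(S(add(SSZ, SZ))))
  →6  S(S(S(S(add(SZ, SZ)))))
  →7  S(S(S(S(S(add(Z, SZ))))))
  →8  S^6(Z)

Term B:
  start: add(mul(add(Z, SZ), mul(SZ, Z)), add(mul(Z, Z), add(SSSZ, SSSZ)))
  →1  add(mul(SZ, mul(SZ, Z)), add(mul(Z, Z), add(SSSZ, SSSZ)))
  →2  add(add(mul(SZ, Z), mul(Z, mul(SZ, Z))), add(mul(Z, Z), add(SSSZ, SSSZ)))
  →3  add(add(add(Z, mul(Z, Z)), mul(Z, mul(SZ, Z))), add(mul(Z, Z), add(SSSZ, SSSZ)))
  →4  add(add(mul(Z, Z), mul(Z, mul(SZ, Z))), add(mul(Z, Z), add(SSSZ, SSSZ)))
  →5  add(add(Z, mul(Z, mul(SZ, Z))), add(mul(Z, Z), add(SSSZ, SSSZ)))
  →6  add(mul(Z, mul(SZ, Z)), add(mul(Z, Z), add(SSSZ, SSSZ)))
  →7  add(Z, add(mul(Z, Z), add(SSSZ, SSSZ)))
  →8  add(mul(Z, Z), add(SSSZ, SSSZ))
  →9  add(Z, add(SSSZ, SSSZ))
  →10  add(SSSZ, SSSZ)
  →11  S(add(SSZ, SSSZ))
  →12  S(S(add(SZ, SSSZ)))
  →13  S(S(S(add(Z, SSSZ))))
  →14  S^6(Z)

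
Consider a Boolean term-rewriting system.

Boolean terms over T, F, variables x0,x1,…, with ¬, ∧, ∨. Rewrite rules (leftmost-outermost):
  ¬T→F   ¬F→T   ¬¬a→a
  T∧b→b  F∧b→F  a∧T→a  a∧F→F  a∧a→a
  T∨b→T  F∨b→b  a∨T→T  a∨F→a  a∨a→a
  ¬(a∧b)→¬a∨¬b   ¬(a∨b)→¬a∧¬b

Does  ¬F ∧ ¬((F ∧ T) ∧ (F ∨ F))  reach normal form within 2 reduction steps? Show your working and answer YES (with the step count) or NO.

  start: ¬F ∧ ¬((F ∧ T) ∧ (F ∨ F))
  step 1: T ∧ ¬((F ∧ T) ∧ (F ∨ F))
  step 2: ¬((F ∧ T) ∧ (F ∨ F))

Answer: NO — after 2 steps the term is ¬((F ∧ T) ∧ (F ∨ F)), not yet normal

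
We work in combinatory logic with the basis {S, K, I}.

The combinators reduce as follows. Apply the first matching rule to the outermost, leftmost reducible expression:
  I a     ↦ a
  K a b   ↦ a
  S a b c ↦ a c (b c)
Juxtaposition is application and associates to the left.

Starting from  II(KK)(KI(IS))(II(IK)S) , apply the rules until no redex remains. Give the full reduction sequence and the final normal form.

  start: II(KK)(KI(IS))(II(IK)S)
  step 1: I(KK)(KI(IS))(II(IK)S)
  step 2: KK(KI(IS))(II(IK)S)
  step 3: K(II(IK)S)
  step 4: K(I(IK)S)
  step 5: K(IKS)
  step 6: K(KS)

Answer: normal form = K(KS)  (in 6 steps)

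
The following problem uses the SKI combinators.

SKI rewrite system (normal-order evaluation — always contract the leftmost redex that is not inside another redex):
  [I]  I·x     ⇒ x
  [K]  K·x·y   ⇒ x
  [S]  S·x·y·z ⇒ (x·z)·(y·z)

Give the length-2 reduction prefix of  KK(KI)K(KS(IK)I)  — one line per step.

Answer: after 2 steps: K

Derivation:
  start: KK(KI)K(KS(IK)I)
  →1  KK(KS(IK)I)
  →2  K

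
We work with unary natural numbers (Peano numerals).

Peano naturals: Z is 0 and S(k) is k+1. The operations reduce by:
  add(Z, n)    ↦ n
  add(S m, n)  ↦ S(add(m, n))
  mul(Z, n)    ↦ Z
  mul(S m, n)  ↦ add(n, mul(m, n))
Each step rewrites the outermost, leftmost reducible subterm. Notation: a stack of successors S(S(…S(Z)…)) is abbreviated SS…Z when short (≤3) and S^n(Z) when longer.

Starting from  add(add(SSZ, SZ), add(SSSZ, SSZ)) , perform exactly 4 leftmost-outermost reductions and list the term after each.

  start: add(add(SSZ, SZ), add(SSSZ, SSZ))
  [1] add(S(add(SZ, SZ)), add(SSSZ, SSZ))
  [2] S(add(add(SZ, SZ), add(SSSZ, SSZ)))
  [3] S(add(S(add(Z, SZ)), add(SSSZ, SSZ)))
  [4] S(S(add(add(Z, SZ), add(SSSZ, SSZ))))

Answer: after 4 steps: S(S(add(add(Z, SZ), add(SSSZ, SSZ))))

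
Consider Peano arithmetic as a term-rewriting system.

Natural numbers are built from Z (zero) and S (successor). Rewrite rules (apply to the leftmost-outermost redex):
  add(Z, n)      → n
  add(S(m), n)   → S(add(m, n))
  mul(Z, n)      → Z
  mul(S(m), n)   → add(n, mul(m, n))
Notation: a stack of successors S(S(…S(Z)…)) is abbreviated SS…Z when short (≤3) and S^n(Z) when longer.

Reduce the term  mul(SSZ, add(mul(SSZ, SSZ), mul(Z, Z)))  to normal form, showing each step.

  start: mul(SSZ, add(mul(SSZ, SSZ), mul(Z, Z)))
  →1  add(add(mul(SSZ, SSZ), mul(Z, Z)), mul(SZ, add(mul(SSZ, SSZ), mul(Z, Z))))
  →2  add(add(add(SSZ, mul(SZ, SSZ)), mul(Z, Z)), mul(SZ, add(mul(SSZ, SSZ), mul(Z, Z))))
  →3  add(add(S(add(SZ, mul(SZ, SSZ))), mul(Z, Z)), mul(SZ, add(mul(SSZ, SSZ), mul(Z, Z))))
  →4  add(S(add(add(SZ, mul(SZ, SSZ)), mul(Z, Z))), mul(SZ, add(mul(SSZ, SSZ), mul(Z, Z))))
  →5  S(add(add(add(SZ, mul(SZ, SSZ)), mul(Z, Z)), mul(SZ, add(mul(SSZ, SSZ), mul(Z, Z)))))
  →6  S(add(add(S(add(Z, mul(SZ, SSZ))), mul(Z, Z)), mul(SZ, add(mul(SSZ, SSZ), mul(Z, Z)))))
  →7  S(add(S(add(add(Z, mul(SZ, SSZ)), mul(Z, Z))), mul(SZ, add(mul(SSZ, SSZ), mul(Z, Z)))))
  →8  S(S(add(add(add(Z, mul(SZ, SSZ)), mul(Z, Z)), mul(SZ, add(mul(SSZ, SSZ), mul(Z, Z))))))
  →9  S(S(add(add(mul(SZ, SSZ), mul(Z, Z)), mul(SZ, add(mul(SSZ, SSZ), mul(Z, Z))))))
  →10  S(S(add(add(add(SSZ, mul(Z, SSZ)), mul(Z, Z)), mul(SZ, add(mul(SSZ, SSZ), mul(Z, Z))))))
  →11  S(S(add(add(S(add(SZ, mul(Z, SSZ))), mul(Z, Z)), mul(SZ, add(mul(SSZ, SSZ), mul(Z, Z))))))
  →12  S(S(add(S(add(add(SZ, mul(Z, SSZ)), mul(Z, Z))), mul(SZ, add(mul(SSZ, SSZ), mul(Z, Z))))))
  →13  S(S(S(add(add(add(SZ, mul(Z, SSZ)), mul(Z, Z)), mul(SZ, add(mul(SSZ, SSZ), mul(Z, Z)))))))
  →14  S(S(S(add(add(S(add(Z, mul(Z, SSZ))), mul(Z, Z)), mul(SZ, add(mul(SSZ, SSZ), mul(Z, Z)))))))
  →15  S(S(S(add(S(add(add(Z, mul(Z, SSZ)), mul(Z, Z))), mul(SZ, add(mul(SSZ, SSZ), mul(Z, Z)))))))
  →16  S(S(S(S(add(add(add(Z, mul(Z, SSZ)), mul(Z, Z)), mul(SZ, add(mul(SSZ, SSZ), mul(Z, Z))))))))
  →17  S(S(S(S(add(add(mul(Z, SSZ), mul(Z, Z)), mul(SZ, add(mul(SSZ, SSZ), mul(Z, Z))))))))
  →18  S(S(S(S(add(add(Z, mul(Z, Z)), mul(SZ, add(mul(SSZ, SSZ), mul(Z, Z))))))))
  →19  S(S(S(S(add(mul(Z, Z), mul(SZ, add(mul(SSZ, SSZ), mul(Z, Z))))))))
  →20  S(S(S(S(add(Z, mul(SZ, add(mul(SSZ, SSZ), mul(Z, Z))))))))
  →21  S(S(S(S(mul(SZ, add(mul(SSZ, SSZ), mul(Z, Z)))))))
  →22  S(S(S(S(add(add(mul(SSZ, SSZ), mul(Z, Z)), mul(Z, add(mul(SSZ, SSZ), mul(Z, Z))))))))
  →23  S(S(S(S(add(add(add(SSZ, mul(SZ, SSZ)), mul(Z, Z)), mul(Z, add(mul(SSZ, SSZ), mul(Z, Z))))))))
  →24  S(S(S(S(add(add(S(add(SZ, mul(SZ, SSZ))), mul(Z, Z)), mul(Z, add(mul(SSZ, SSZ), mul(Z, Z))))))))
  →25  S(S(S(S(add(S(add(add(SZ, mul(SZ, SSZ)), mul(Z, Z))), mul(Z, add(mul(SSZ, SSZ), mul(Z, Z))))))))
  →26  S(S(S(S(S(add(add(add(SZ, mul(SZ, SSZ)), mul(Z, Z)), mul(Z, add(mul(SSZ, SSZ), mul(Z, Z)))))))))
  →27  S(S(S(S(S(add(add(S(add(Z, mul(SZ, SSZ))), mul(Z, Z)), mul(Z, add(mul(SSZ, SSZ), mul(Z, Z)))))))))
  →28  S(S(S(S(S(add(S(add(add(Z, mul(SZ, SSZ)), mul(Z, Z))), mul(Z, add(mul(SSZ, SSZ), mul(Z, Z)))))))))
  →29  S(S(S(S(S(S(add(add(add(Z, mul(SZ, SSZ)), mul(Z, Z)), mul(Z, add(mul(SSZ, SSZ), mul(Z, Z))))))))))
  →30  S(S(S(S(S(S(add(add(mul(SZ, SSZ), mul(Z, Z)), mul(Z, add(mul(SSZ, SSZ), mul(Z, Z))))))))))
  →31  S(S(S(S(S(S(add(add(add(SSZ, mul(Z, SSZ)), mul(Z, Z)), mul(Z, add(mul(SSZ, SSZ), mul(Z, Z))))))))))
  →32  S(S(S(S(S(S(add(add(S(add(SZ, mul(Z, SSZ))), mul(Z, Z)), mul(Z, add(mul(SSZ, SSZ), mul(Z, Z))))))))))
  →33  S(S(S(S(S(S(add(S(add(add(SZ, mul(Z, SSZ)), mul(Z, Z))), mul(Z, add(mul(SSZ, SSZ), mul(Z, Z))))))))))
  →34  S(S(S(S(S(S(S(add(add(add(SZ, mul(Z, SSZ)), mul(Z, Z)), mul(Z, add(mul(SSZ, SSZ), mul(Z, Z)))))))))))
  →35  S(S(S(S(S(S(S(add(add(S(add(Z, mul(Z, SSZ))), mul(Z, Z)), mul(Z, add(mul(SSZ, SSZ), mul(Z, Z)))))))))))
  →36  S(S(S(S(S(S(S(add(S(add(add(Z, mul(Z, SSZ)), mul(Z, Z))), mul(Z, add(mul(SSZ, SSZ), mul(Z, Z)))))))))))
  →37  S(S(S(S(S(S(S(S(add(add(add(Z, mul(Z, SSZ)), mul(Z, Z)), mul(Z, add(mul(SSZ, SSZ), mul(Z, Z))))))))))))
  →38  S(S(S(S(S(S(S(S(add(add(mul(Z, SSZ), mul(Z, Z)), mul(Z, add(mul(SSZ, SSZ), mul(Z, Z))))))))))))
  →39  S(S(S(S(S(S(S(S(add(add(Z, mul(Z, Z)), mul(Z, add(mul(SSZ, SSZ), mul(Z, Z))))))))))))
  →40  S(S(S(S(S(S(S(S(add(mul(Z, Z), mul(Z, add(mul(SSZ, SSZ), mul(Z, Z))))))))))))
  →41  S(S(S(S(S(S(S(S(add(Z, mul(Z, add(mul(SSZ, SSZ), mul(Z, Z))))))))))))
  →42  S(S(S(S(S(S(S(S(mul(Z, add(mul(SSZ, SSZ), mul(Z, Z)))))))))))
  →43  S^8(Z)

Answer: normal form = S^8(Z)  (in 43 steps)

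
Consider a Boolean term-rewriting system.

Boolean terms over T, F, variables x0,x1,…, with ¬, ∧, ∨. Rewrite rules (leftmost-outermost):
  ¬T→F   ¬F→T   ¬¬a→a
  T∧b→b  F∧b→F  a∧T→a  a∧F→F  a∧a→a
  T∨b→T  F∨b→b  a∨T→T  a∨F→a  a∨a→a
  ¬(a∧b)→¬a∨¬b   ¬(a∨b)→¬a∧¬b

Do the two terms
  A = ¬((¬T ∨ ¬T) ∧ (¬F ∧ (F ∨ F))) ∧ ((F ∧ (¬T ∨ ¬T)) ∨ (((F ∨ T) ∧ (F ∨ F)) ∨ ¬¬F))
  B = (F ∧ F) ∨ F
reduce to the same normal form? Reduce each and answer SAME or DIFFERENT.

Answer: SAME — A ⇓ F, B ⇓ F

Derivation:
Term A:
  start: ¬((¬T ∨ ¬T) ∧ (¬F ∧ (F ∨ F))) ∧ ((F ∧ (¬T ∨ ¬T)) ∨ (((F ∨ T) ∧ (F ∨ F)) ∨ ¬¬F))
  [1] (¬(¬T ∨ ¬T) ∨ ¬(¬F ∧ (F ∨ F))) ∧ ((F ∧ (¬T ∨ ¬T)) ∨ (((F ∨ T) ∧ (F ∨ F)) ∨ ¬¬F))
  [2] ((¬¬T ∧ ¬¬T) ∨ ¬(¬F ∧ (F ∨ F))) ∧ ((F ∧ (¬T ∨ ¬T)) ∨ (((F ∨ T) ∧ (F ∨ F)) ∨ ¬¬F))
  [3] (¬¬T ∨ ¬(¬F ∧ (F ∨ F))) ∧ ((F ∧ (¬T ∨ ¬T)) ∨ (((F ∨ T) ∧ (F ∨ F)) ∨ ¬¬F))
  [4] (T ∨ ¬(¬F ∧ (F ∨ F))) ∧ ((F ∧ (¬T ∨ ¬T)) ∨ (((F ∨ T) ∧ (F ∨ F)) ∨ ¬¬F))
  [5] T ∧ ((F ∧ (¬T ∨ ¬T)) ∨ (((F ∨ T) ∧ (F ∨ F)) ∨ ¬¬F))
  [6] (F ∧ (¬T ∨ ¬T)) ∨ (((F ∨ T) ∧ (F ∨ F)) ∨ ¬¬F)
  [7] F ∨ (((F ∨ T) ∧ (F ∨ F)) ∨ ¬¬F)
  [8] ((F ∨ T) ∧ (F ∨ F)) ∨ ¬¬F
  [9] (T ∧ (F ∨ F)) ∨ ¬¬F
  [10] (F ∨ F) ∨ ¬¬F
  [11] F ∨ ¬¬F
  [12] ¬¬F
  [13] F

Term B:
  start: (F ∧ F) ∨ F
  [1] F ∧ F
  [2] F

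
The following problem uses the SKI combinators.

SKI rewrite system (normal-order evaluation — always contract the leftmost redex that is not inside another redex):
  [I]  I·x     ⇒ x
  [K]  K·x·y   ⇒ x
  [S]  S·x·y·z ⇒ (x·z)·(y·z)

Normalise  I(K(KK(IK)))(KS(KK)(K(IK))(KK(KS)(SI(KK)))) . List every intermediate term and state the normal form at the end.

Answer: normal form = K  (in 3 steps)

Reduction:
  start: I(K(KK(IK)))(KS(KK)(K(IK))(KK(KS)(SI(KK))))
  step 1: K(KK(IK))(KS(KK)(K(IK))(KK(KS)(SI(KK))))
  step 2: KK(IK)
  step 3: K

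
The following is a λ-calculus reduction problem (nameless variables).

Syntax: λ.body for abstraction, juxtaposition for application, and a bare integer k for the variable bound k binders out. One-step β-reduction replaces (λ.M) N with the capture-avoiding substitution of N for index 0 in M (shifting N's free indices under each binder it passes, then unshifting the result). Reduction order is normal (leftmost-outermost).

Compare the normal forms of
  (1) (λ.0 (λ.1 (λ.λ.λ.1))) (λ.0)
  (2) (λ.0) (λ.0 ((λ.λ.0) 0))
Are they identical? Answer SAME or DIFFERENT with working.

Answer: DIFFERENT — A ⇓ λ.λ.λ.λ.1, B ⇓ λ.0 (λ.0)

Derivation:
Term A:
  start: (λ.0 (λ.1 (λ.λ.λ.1))) (λ.0)
  step 1: (λ.0) (λ.(λ.0) (λ.λ.λ.1))
  step 2: λ.(λ.0) (λ.λ.λ.1)
  step 3: λ.λ.λ.λ.1

Term B:
  start: (λ.0) (λ.0 ((λ.λ.0) 0))
  step 1: λ.0 ((λ.λ.0) 0)
  step 2: λ.0 (λ.0)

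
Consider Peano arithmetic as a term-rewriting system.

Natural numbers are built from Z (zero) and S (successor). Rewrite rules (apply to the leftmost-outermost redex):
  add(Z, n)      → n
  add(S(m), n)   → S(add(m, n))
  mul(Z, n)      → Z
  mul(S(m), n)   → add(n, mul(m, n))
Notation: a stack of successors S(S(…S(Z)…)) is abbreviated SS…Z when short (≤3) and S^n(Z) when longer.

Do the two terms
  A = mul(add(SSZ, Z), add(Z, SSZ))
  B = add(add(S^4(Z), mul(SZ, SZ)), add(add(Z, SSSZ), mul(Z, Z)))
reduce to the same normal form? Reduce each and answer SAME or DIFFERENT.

Answer: DIFFERENT — A ⇓ S^4(Z), B ⇓ S^8(Z)

Reduction:
Term A:
  start: mul(add(SSZ, Z), add(Z, SSZ))
  step 1: mul(S(add(SZ, Z)), add(Z, SSZ))
  step 2: add(add(Z, SSZ), mul(add(SZ, Z), add(Z, SSZ)))
  step 3: add(SSZ, mul(add(SZ, Z), add(Z, SSZ)))
  step 4: S(add(SZ, mul(add(SZ, Z), add(Z, SSZ))))
  step 5: S(S(add(Z, mul(add(SZ, Z), add(Z, SSZ)))))
  step 6: S(S(mul(add(SZ, Z), add(Z, SSZ))))
  step 7: S(S(mul(S(add(Z, Z)), add(Z, SSZ))))
  step 8: S(S(add(add(Z, SSZ), mul(add(Z, Z), add(Z, SSZ)))))
  step 9: S(S(add(SSZ, mul(add(Z, Z), add(Z, SSZ)))))
  step 10: S(S(S(add(SZ, mul(add(Z, Z), add(Z, SSZ))))))
  step 11: S(S(S(S(add(Z, mul(add(Z, Z), add(Z, SSZ)))))))
  step 12: S(S(S(S(mul(add(Z, Z), add(Z, SSZ))))))
  step 13: S(S(S(S(mul(Z, add(Z, SSZ))))))
  step 14: S^4(Z)

Term B:
  start: add(add(S^4(Z), mul(SZ, SZ)), add(add(Z, SSSZ), mul(Z, Z)))
  step 1: add(S(add(SSSZ, mul(SZ, SZ))), add(add(Z, SSSZ), mul(Z, Z)))
  step 2: S(add(add(SSSZ, mul(SZ, SZ)), add(add(Z, SSSZ), mul(Z, Z))))
  step 3: S(add(S(add(SSZ, mul(SZ, SZ))), add(add(Z, SSSZ), mul(Z, Z))))
  step 4: S(S(add(add(SSZ, mul(SZ, SZ)), add(add(Z, SSSZ), mul(Z, Z)))))
  step 5: S(S(add(S(add(SZ, mul(SZ, SZ))), add(add(Z, SSSZ), mul(Z, Z)))))
  step 6: S(S(S(add(add(SZ, mul(SZ, SZ)), add(add(Z, SSSZ), mul(Z, Z))))))
  step 7: S(S(S(add(S(add(Z, mul(SZ, SZ))), add(add(Z, SSSZ), mul(Z, Z))))))
  step 8: S(S(S(S(add(add(Z, mul(SZ, SZ)), add(add(Z, SSSZ), mul(Z, Z)))))))
  step 9: S(S(S(S(add(mul(SZ, SZ), add(add(Z, SSSZ), mul(Z, Z)))))))
  step 10: S(S(S(S(add(add(SZ, mul(Z, SZ)), add(add(Z, SSSZ), mul(Z, Z)))))))
  step 11: S(S(S(S(add(S(add(Z, mul(Z, SZ))), add(add(Z, SSSZ), mul(Z, Z)))))))
  step 12: S(S(S(S(S(add(add(Z, mul(Z, SZ)), add(add(Z, SSSZ), mul(Z, Z))))))))
  step 13: S(S(S(S(S(add(mul(Z, SZ), add(add(Z, SSSZ), mul(Z, Z))))))))
  step 14: S(S(S(S(S(add(Z, add(add(Z, SSSZ), mul(Z, Z))))))))
  step 15: S(S(S(S(S(add(add(Z, SSSZ), mul(Z, Z)))))))
  step 16: S(S(S(S(S(add(SSSZ, mul(Z, Z)))))))
  step 17: S(S(S(S(S(S(add(SSZ, mul(Z, Z))))))))
  step 18: S(S(S(S(S(S(S(add(SZ, mul(Z, Z)))))))))
  step 19: S(S(S(S(S(S(S(S(add(Z, mul(Z, Z))))))))))
  step 20: S(S(S(S(S(S(S(S(mul(Z, Z)))))))))
  step 21: S^8(Z)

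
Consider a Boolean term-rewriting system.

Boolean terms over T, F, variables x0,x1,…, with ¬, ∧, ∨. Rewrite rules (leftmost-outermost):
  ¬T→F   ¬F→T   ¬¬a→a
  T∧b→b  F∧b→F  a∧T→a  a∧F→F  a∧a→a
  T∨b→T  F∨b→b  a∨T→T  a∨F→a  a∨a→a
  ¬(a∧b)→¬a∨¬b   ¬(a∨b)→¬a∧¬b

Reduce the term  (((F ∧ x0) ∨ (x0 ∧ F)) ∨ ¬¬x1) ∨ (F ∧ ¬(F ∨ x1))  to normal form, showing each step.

Answer: normal form = x1  (in 7 steps)

Reduction:
  start: (((F ∧ x0) ∨ (x0 ∧ F)) ∨ ¬¬x1) ∨ (F ∧ ¬(F ∨ x1))
  step 1: ((F ∨ (x0 ∧ F)) ∨ ¬¬x1) ∨ (F ∧ ¬(F ∨ x1))
  step 2: ((x0 ∧ F) ∨ ¬¬x1) ∨ (F ∧ ¬(F ∨ x1))
  step 3: (F ∨ ¬¬x1) ∨ (F ∧ ¬(F ∨ x1))
  step 4: ¬¬x1 ∨ (F ∧ ¬(F ∨ x1))
  step 5: x1 ∨ (F ∧ ¬(F ∨ x1))
  step 6: x1 ∨ F
  step 7: x1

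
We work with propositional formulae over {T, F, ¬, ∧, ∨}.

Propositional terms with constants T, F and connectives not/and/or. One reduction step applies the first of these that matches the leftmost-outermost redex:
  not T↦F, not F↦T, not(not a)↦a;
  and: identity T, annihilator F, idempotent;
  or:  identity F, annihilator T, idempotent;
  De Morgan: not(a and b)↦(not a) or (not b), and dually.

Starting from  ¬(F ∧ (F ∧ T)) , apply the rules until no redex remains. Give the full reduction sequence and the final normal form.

Answer: normal form = T  (in 3 steps)

Reduction:
  start: ¬(F ∧ (F ∧ T))
  [1] ¬F ∨ ¬(F ∧ T)
  [2] T ∨ ¬(F ∧ T)
  [3] T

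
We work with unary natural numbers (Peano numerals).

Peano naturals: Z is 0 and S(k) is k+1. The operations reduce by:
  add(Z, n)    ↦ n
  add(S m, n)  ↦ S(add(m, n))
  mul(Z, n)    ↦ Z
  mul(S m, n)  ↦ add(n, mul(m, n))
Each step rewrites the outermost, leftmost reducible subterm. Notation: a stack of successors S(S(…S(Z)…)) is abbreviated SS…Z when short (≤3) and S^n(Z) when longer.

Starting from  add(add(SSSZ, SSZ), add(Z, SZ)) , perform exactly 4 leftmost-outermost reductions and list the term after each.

  start: add(add(SSSZ, SSZ), add(Z, SZ))
  step 1: add(S(add(SSZ, SSZ)), add(Z, SZ))
  step 2: S(add(add(SSZ, SSZ), add(Z, SZ)))
  step 3: S(add(S(add(SZ, SSZ)), add(Z, SZ)))
  step 4: S(S(add(add(SZ, SSZ), add(Z, SZ))))

Answer: after 4 steps: S(S(add(add(SZ, SSZ), add(Z, SZ))))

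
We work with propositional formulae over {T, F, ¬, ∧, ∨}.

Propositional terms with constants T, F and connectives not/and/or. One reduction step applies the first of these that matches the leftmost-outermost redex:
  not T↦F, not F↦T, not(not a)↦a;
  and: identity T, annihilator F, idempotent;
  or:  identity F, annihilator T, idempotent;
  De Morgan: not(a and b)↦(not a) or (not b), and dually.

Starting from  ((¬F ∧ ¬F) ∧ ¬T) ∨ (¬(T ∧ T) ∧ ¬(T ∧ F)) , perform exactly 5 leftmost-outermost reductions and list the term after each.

Answer: after 5 steps: ¬(T ∧ T) ∧ ¬(T ∧ F)

Derivation:
  start: ((¬F ∧ ¬F) ∧ ¬T) ∨ (¬(T ∧ T) ∧ ¬(T ∧ F))
  →1  (¬F ∧ ¬T) ∨ (¬(T ∧ T) ∧ ¬(T ∧ F))
  →2  (T ∧ ¬T) ∨ (¬(T ∧ T) ∧ ¬(T ∧ F))
  →3  ¬T ∨ (¬(T ∧ T) ∧ ¬(T ∧ F))
  →4  F ∨ (¬(T ∧ T) ∧ ¬(T ∧ F))
  →5  ¬(T ∧ T) ∧ ¬(T ∧ F)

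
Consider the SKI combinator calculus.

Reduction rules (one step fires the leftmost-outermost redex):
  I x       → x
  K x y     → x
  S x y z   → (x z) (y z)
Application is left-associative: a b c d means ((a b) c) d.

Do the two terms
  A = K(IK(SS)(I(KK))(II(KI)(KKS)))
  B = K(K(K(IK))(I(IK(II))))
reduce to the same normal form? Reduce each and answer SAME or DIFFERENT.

Term A:
  start: K(IK(SS)(I(KK))(II(KI)(KKS)))
  step 1: K(K(SS)(I(KK))(II(KI)(KKS)))
  step 2: K(SS(II(KI)(KKS)))
  step 3: K(SS(I(KI)(KKS)))
  step 4: K(SS(KI(KKS)))
  step 5: K(SSI)

Term B:
  start: K(K(K(IK))(I(IK(II))))
  step 1: K(K(IK))
  step 2: K(KK)

Answer: DIFFERENT — A ⇓ K(SSI), B ⇓ K(KK)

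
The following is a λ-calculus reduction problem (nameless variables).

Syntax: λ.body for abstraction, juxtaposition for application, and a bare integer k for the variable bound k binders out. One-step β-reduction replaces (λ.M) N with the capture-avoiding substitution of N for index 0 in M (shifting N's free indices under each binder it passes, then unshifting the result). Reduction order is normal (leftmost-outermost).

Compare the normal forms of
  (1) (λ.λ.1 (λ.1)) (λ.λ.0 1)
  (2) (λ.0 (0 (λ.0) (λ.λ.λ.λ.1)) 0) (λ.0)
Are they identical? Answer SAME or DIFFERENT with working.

Answer: DIFFERENT — A ⇓ λ.λ.0 (λ.2), B ⇓ λ.λ.λ.1

Reduction:
Term A:
  start: (λ.λ.1 (λ.1)) (λ.λ.0 1)
  step 1: λ.(λ.λ.0 1) (λ.1)
  step 2: λ.λ.0 (λ.2)

Term B:
  start: (λ.0 (0 (λ.0) (λ.λ.λ.λ.1)) 0) (λ.0)
  step 1: (λ.0) ((λ.0) (λ.0) (λ.λ.λ.λ.1)) (λ.0)
  step 2: (λ.0) (λ.0) (λ.λ.λ.λ.1) (λ.0)
  step 3: (λ.0) (λ.λ.λ.λ.1) (λ.0)
  step 4: (λ.λ.λ.λ.1) (λ.0)
  step 5: λ.λ.λ.1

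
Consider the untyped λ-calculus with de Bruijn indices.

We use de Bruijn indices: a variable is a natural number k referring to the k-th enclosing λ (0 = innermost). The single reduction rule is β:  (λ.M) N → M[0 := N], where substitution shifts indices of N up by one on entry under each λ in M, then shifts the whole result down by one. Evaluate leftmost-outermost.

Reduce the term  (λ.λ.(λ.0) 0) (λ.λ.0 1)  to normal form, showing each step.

  start: (λ.λ.(λ.0) 0) (λ.λ.0 1)
  [1] λ.(λ.0) 0
  [2] λ.0

Answer: normal form = λ.0  (in 2 steps)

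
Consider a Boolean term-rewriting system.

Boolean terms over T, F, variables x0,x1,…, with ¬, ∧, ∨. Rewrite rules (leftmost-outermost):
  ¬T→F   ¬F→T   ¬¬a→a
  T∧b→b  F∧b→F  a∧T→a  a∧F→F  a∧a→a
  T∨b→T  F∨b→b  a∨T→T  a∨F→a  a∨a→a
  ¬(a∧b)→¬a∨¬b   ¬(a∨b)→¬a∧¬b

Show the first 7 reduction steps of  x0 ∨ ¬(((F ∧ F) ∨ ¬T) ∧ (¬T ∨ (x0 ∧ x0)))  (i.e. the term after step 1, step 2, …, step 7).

Answer: after 7 steps: x0 ∨ (T ∨ ¬(¬T ∨ (x0 ∧ x0)))

Derivation:
  start: x0 ∨ ¬(((F ∧ F) ∨ ¬T) ∧ (¬T ∨ (x0 ∧ x0)))
  →1  x0 ∨ (¬((F ∧ F) ∨ ¬T) ∨ ¬(¬T ∨ (x0 ∧ x0)))
  →2  x0 ∨ ((¬(F ∧ F) ∧ ¬¬T) ∨ ¬(¬T ∨ (x0 ∧ x0)))
  →3  x0 ∨ (((¬F ∨ ¬F) ∧ ¬¬T) ∨ ¬(¬T ∨ (x0 ∧ x0)))
  →4  x0 ∨ ((¬F ∧ ¬¬T) ∨ ¬(¬T ∨ (x0 ∧ x0)))
  →5  x0 ∨ ((T ∧ ¬¬T) ∨ ¬(¬T ∨ (x0 ∧ x0)))
  →6  x0 ∨ (¬¬T ∨ ¬(¬T ∨ (x0 ∧ x0)))
  →7  x0 ∨ (T ∨ ¬(¬T ∨ (x0 ∧ x0)))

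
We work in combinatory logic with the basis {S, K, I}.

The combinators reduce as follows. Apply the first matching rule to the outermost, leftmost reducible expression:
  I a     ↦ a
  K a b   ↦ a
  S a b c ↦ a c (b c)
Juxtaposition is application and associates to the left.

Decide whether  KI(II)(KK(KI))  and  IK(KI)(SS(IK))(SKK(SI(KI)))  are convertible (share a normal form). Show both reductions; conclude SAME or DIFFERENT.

Answer: DIFFERENT — A ⇓ K, B ⇓ I

Derivation:
Term A:
  start: KI(II)(KK(KI))
  step 1: I(KK(KI))
  step 2: KK(KI)
  step 3: K

Term B:
  start: IK(KI)(SS(IK))(SKK(SI(KI)))
  step 1: K(KI)(SS(IK))(SKK(SI(KI)))
  step 2: KI(SKK(SI(KI)))
  step 3: I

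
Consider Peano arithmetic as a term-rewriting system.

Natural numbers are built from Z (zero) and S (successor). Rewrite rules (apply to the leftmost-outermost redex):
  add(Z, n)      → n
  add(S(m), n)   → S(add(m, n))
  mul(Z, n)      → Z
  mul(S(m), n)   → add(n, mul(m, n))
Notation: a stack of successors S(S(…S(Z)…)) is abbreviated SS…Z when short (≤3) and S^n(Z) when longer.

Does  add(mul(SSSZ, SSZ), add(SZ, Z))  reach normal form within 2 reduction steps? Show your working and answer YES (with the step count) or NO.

Answer: NO — after 2 steps the term is add(S(add(SZ, mul(SSZ, SSZ))), add(SZ, Z)), not yet normal

Derivation:
  start: add(mul(SSSZ, SSZ), add(SZ, Z))
  [1] add(add(SSZ, mul(SSZ, SSZ)), add(SZ, Z))
  [2] add(S(add(SZ, mul(SSZ, SSZ))), add(SZ, Z))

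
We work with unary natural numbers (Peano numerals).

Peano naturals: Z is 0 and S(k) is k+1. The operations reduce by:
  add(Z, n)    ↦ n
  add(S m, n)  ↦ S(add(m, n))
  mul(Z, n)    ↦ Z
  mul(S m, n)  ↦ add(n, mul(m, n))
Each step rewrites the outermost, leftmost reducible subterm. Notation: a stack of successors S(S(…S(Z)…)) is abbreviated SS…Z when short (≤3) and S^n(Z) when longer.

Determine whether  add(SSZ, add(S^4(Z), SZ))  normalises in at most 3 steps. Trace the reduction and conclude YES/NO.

  start: add(SSZ, add(S^4(Z), SZ))
  [1] S(add(SZ, add(S^4(Z), SZ)))
  [2] S(S(add(Z, add(S^4(Z), SZ))))
  [3] S(S(add(S^4(Z), SZ)))

Answer: NO — after 3 steps the term is S(S(add(S^4(Z), SZ))), not yet normal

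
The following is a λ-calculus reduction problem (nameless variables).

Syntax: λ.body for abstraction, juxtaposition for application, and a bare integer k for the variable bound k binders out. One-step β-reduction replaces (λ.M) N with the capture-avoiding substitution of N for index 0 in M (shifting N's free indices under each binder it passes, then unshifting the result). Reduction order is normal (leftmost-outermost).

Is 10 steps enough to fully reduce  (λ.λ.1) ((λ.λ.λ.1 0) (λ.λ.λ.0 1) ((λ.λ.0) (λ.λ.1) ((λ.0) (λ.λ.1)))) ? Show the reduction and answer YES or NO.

Answer: YES — reaches normal form λ.λ.λ.1 in 7 ≤ 10 steps

Derivation:
  start: (λ.λ.1) ((λ.λ.λ.1 0) (λ.λ.λ.0 1) ((λ.λ.0) (λ.λ.1) ((λ.0) (λ.λ.1))))
  step 1: λ.(λ.λ.λ.1 0) (λ.λ.λ.0 1) ((λ.λ.0) (λ.λ.1) ((λ.0) (λ.λ.1)))
  step 2: λ.(λ.λ.1 0) ((λ.λ.0) (λ.λ.1) ((λ.0) (λ.λ.1)))
  step 3: λ.λ.(λ.λ.0) (λ.λ.1) ((λ.0) (λ.λ.1)) 0
  step 4: λ.λ.(λ.0) ((λ.0) (λ.λ.1)) 0
  step 5: λ.λ.(λ.0) (λ.λ.1) 0
  step 6: λ.λ.(λ.λ.1) 0
  step 7: λ.λ.λ.1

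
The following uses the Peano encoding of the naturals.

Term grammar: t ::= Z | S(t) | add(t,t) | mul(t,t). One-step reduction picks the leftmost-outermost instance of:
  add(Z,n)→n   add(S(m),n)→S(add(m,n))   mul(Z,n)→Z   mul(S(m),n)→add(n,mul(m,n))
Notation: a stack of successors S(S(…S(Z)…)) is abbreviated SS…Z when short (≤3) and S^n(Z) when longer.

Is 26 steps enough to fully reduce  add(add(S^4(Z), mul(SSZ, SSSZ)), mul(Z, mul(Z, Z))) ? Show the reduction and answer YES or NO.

Answer: NO — after 26 steps the term is S(S(S(S(S(S(S(S(S(S(add(Z, mul(Z, mul(Z, Z))))))))))))), not yet normal

Derivation:
  start: add(add(S^4(Z), mul(SSZ, SSSZ)), mul(Z, mul(Z, Z)))
  →1  add(S(add(SSSZ, mul(SSZ, SSSZ))), mul(Z, mul(Z, Z)))
  →2  S(add(add(SSSZ, mul(SSZ, SSSZ)), mul(Z, mul(Z, Z))))
  →3  S(add(S(add(SSZ, mul(SSZ, SSSZ))), mul(Z, mul(Z, Z))))
  →4  S(S(add(add(SSZ, mul(SSZ, SSSZ)), mul(Z, mul(Z, Z)))))
  →5  S(S(add(S(add(SZ, mul(SSZ, SSSZ))), mul(Z, mul(Z, Z)))))
  →6  S(S(S(add(add(SZ, mul(SSZ, SSSZ)), mul(Z, mul(Z, Z))))))
  →7  S(S(S(add(S(add(Z, mul(SSZ, SSSZ))), mul(Z, mul(Z, Z))))))
  →8  S(S(S(S(add(add(Z, mul(SSZ, SSSZ)), mul(Z, mul(Z, Z)))))))
  →9  S(S(S(S(add(mul(SSZ, SSSZ), mul(Z, mul(Z, Z)))))))
  →10  S(S(S(S(add(add(SSSZ, mul(SZ, SSSZ)), mul(Z, mul(Z, Z)))))))
  →11  S(S(S(S(add(S(add(SSZ, mul(SZ, SSSZ))), mul(Z, mul(Z, Z)))))))
  →12  S(S(S(S(S(add(add(SSZ, mul(SZ, SSSZ)), mul(Z, mul(Z, Z))))))))
  →13  S(S(S(S(S(add(S(add(SZ, mul(SZ, SSSZ))), mul(Z, mul(Z, Z))))))))
  →14  S(S(S(S(S(S(add(add(SZ, mul(SZ, SSSZ)), mul(Z, mul(Z, Z)))))))))
  →15  S(S(S(S(S(S(add(S(add(Z, mul(SZ, SSSZ))), mul(Z, mul(Z, Z)))))))))
  →16  S(S(S(S(S(S(S(add(add(Z, mul(SZ, SSSZ)), mul(Z, mul(Z, Z))))))))))
  →17  S(S(S(S(S(S(S(add(mul(SZ, SSSZ), mul(Z, mul(Z, Z))))))))))
  →18  S(S(S(S(S(S(S(add(add(SSSZ, mul(Z, SSSZ)), mul(Z, mul(Z, Z))))))))))
  →19  S(S(S(S(S(S(S(add(S(add(SSZ, mul(Z, SSSZ))), mul(Z, mul(Z, Z))))))))))
  →20  S(S(S(S(S(S(S(S(add(add(SSZ, mul(Z, SSSZ)), mul(Z, mul(Z, Z)))))))))))
  →21  S(S(S(S(S(S(S(S(add(S(add(SZ, mul(Z, SSSZ))), mul(Z, mul(Z, Z)))))))))))
  →22  S(S(S(S(S(S(S(S(S(add(add(SZ, mul(Z, SSSZ)), mul(Z, mul(Z, Z))))))))))))
  →23  S(S(S(S(S(S(S(S(S(add(S(add(Z, mul(Z, SSSZ))), mul(Z, mul(Z, Z))))))))))))
  →24  S(S(S(S(S(S(S(S(S(S(add(add(Z, mul(Z, SSSZ)), mul(Z, mul(Z, Z)))))))))))))
  →25  S(S(S(S(S(S(S(S(S(S(add(mul(Z, SSSZ), mul(Z, mul(Z, Z)))))))))))))
  →26  S(S(S(S(S(S(S(S(S(S(add(Z, mul(Z, mul(Z, Z)))))))))))))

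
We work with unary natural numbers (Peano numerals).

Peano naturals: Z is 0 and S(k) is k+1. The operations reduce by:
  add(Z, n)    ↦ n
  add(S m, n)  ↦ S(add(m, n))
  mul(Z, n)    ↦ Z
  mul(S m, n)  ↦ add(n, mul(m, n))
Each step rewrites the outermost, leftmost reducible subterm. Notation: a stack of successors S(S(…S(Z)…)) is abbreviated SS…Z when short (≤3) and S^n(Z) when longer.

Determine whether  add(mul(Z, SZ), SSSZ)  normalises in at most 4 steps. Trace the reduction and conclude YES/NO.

  start: add(mul(Z, SZ), SSSZ)
  [1] add(Z, SSSZ)
  [2] SSSZ

Answer: YES — reaches normal form SSSZ in 2 ≤ 4 steps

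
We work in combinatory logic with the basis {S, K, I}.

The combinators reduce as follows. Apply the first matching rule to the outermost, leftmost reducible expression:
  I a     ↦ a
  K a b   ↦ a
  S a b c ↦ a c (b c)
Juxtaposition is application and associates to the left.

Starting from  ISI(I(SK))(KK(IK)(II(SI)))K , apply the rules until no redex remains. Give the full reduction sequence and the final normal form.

Answer: normal form = SIK  (in 7 steps)

Reduction:
  start: ISI(I(SK))(KK(IK)(II(SI)))K
  step 1: SI(I(SK))(KK(IK)(II(SI)))K
  step 2: I(KK(IK)(II(SI)))(I(SK)(KK(IK)(II(SI))))K
  step 3: KK(IK)(II(SI))(I(SK)(KK(IK)(II(SI))))K
  step 4: K(II(SI))(I(SK)(KK(IK)(II(SI))))K
  step 5: II(SI)K
  step 6: I(SI)K
  step 7: SIK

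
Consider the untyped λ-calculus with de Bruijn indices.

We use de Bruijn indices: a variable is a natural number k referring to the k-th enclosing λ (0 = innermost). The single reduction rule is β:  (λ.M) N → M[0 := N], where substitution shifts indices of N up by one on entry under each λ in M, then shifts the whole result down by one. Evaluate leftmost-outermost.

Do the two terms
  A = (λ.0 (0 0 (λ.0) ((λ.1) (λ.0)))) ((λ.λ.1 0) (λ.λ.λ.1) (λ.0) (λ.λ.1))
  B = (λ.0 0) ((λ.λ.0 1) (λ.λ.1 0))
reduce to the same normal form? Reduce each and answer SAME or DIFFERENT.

Answer: DIFFERENT — A ⇓ λ.λ.1, B ⇓ λ.λ.1 0

Derivation:
Term A:
  start: (λ.0 (0 0 (λ.0) ((λ.1) (λ.0)))) ((λ.λ.1 0) (λ.λ.λ.1) (λ.0) (λ.λ.1))
  [1] (λ.λ.1 0) (λ.λ.λ.1) (λ.0) (λ.λ.1) ((λ.λ.1 0) (λ.λ.λ.1) (λ.0) (λ.λ.1) ((λ.λ.1 0) (λ.λ.λ.1) (λ.0) (λ.λ.1)) (λ.0) ((λ.(λ.λ.1 0) (λ.λ.λ.1) (λ.0) (λ.λ.1)) (λ.0)))
  [2] (λ.(λ.λ.λ.1) 0) (λ.0) (λ.λ.1) ((λ.λ.1 0) (λ.λ.λ.1) (λ.0) (λ.λ.1) ((λ.λ.1 0) (λ.λ.λ.1) (λ.0) (λ.λ.1)) (λ.0) ((λ.(λ.λ.1 0) (λ.λ.λ.1) (λ.0) (λ.λ.1)) (λ.0)))
  [3] (λ.λ.λ.1) (λ.0) (λ.λ.1) ((λ.λ.1 0) (λ.λ.λ.1) (λ.0) (λ.λ.1) ((λ.λ.1 0) (λ.λ.λ.1) (λ.0) (λ.λ.1)) (λ.0) ((λ.(λ.λ.1 0) (λ.λ.λ.1) (λ.0) (λ.λ.1)) (λ.0)))
  [4] (λ.λ.1) (λ.λ.1) ((λ.λ.1 0) (λ.λ.λ.1) (λ.0) (λ.λ.1) ((λ.λ.1 0) (λ.λ.λ.1) (λ.0) (λ.λ.1)) (λ.0) ((λ.(λ.λ.1 0) (λ.λ.λ.1) (λ.0) (λ.λ.1)) (λ.0)))
  [5] (λ.λ.λ.1) ((λ.λ.1 0) (λ.λ.λ.1) (λ.0) (λ.λ.1) ((λ.λ.1 0) (λ.λ.λ.1) (λ.0) (λ.λ.1)) (λ.0) ((λ.(λ.λ.1 0) (λ.λ.λ.1) (λ.0) (λ.λ.1)) (λ.0)))
  [6] λ.λ.1

Term B:
  start: (λ.0 0) ((λ.λ.0 1) (λ.λ.1 0))
  [1] (λ.λ.0 1) (λ.λ.1 0) ((λ.λ.0 1) (λ.λ.1 0))
  [2] (λ.0 (λ.λ.1 0)) ((λ.λ.0 1) (λ.λ.1 0))
  [3] (λ.λ.0 1) (λ.λ.1 0) (λ.λ.1 0)
  [4] (λ.0 (λ.λ.1 0)) (λ.λ.1 0)
  [5] (λ.λ.1 0) (λ.λ.1 0)
  [6] λ.(λ.λ.1 0) 0
  [7] λ.λ.1 0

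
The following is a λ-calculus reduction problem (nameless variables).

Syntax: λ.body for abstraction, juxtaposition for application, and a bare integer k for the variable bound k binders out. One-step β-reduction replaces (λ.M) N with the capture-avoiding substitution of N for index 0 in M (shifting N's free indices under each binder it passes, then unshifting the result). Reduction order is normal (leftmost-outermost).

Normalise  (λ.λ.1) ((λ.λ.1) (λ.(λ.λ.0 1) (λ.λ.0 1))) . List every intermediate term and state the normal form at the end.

Answer: normal form = λ.λ.λ.λ.0 (λ.λ.0 1)  (in 3 steps)

Working:
  start: (λ.λ.1) ((λ.λ.1) (λ.(λ.λ.0 1) (λ.λ.0 1)))
  →1  λ.(λ.λ.1) (λ.(λ.λ.0 1) (λ.λ.0 1))
  →2  λ.λ.λ.(λ.λ.0 1) (λ.λ.0 1)
  →3  λ.λ.λ.λ.0 (λ.λ.0 1)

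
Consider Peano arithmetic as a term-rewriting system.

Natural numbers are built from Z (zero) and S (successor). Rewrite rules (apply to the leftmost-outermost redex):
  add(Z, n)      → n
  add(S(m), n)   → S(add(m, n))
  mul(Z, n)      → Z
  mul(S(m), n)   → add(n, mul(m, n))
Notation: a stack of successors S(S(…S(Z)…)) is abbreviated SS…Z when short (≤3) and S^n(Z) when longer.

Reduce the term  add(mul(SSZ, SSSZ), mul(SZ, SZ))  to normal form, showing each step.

  start: add(mul(SSZ, SSSZ), mul(SZ, SZ))
  [1] add(add(SSSZ, mul(SZ, SSSZ)), mul(SZ, SZ))
  [2] add(S(add(SSZ, mul(SZ, SSSZ))), mul(SZ, SZ))
  [3] S(add(add(SSZ, mul(SZ, SSSZ)), mul(SZ, SZ)))
  [4] S(add(S(add(SZ, mul(SZ, SSSZ))), mul(SZ, SZ)))
  [5] S(S(add(add(SZ, mul(SZ, SSSZ)), mul(SZ, SZ))))
  [6] S(S(add(S(add(Z, mul(SZ, SSSZ))), mul(SZ, SZ))))
  [7] S(S(S(add(add(Z, mul(SZ, SSSZ)), mul(SZ, SZ)))))
  [8] S(S(S(add(mul(SZ, SSSZ), mul(SZ, SZ)))))
  [9] S(S(S(add(add(SSSZ, mul(Z, SSSZ)), mul(SZ, SZ)))))
  [10] S(S(S(add(S(add(SSZ, mul(Z, SSSZ))), mul(SZ, SZ)))))
  [11] S(S(S(S(add(add(SSZ, mul(Z, SSSZ)), mul(SZ, SZ))))))
  [12] S(S(S(S(add(S(add(SZ, mul(Z, SSSZ))), mul(SZ, SZ))))))
  [13] S(S(S(S(S(add(add(SZ, mul(Z, SSSZ)), mul(SZ, SZ)))))))
  [14] S(S(S(S(S(add(S(add(Z, mul(Z, SSSZ))), mul(SZ, SZ)))))))
  [15] S(S(S(S(S(S(add(add(Z, mul(Z, SSSZ)), mul(SZ, SZ))))))))
  [16] S(S(S(S(S(S(add(mul(Z, SSSZ), mul(SZ, SZ))))))))
  [17] S(S(S(S(S(S(add(Z, mul(SZ, SZ))))))))
  [18] S(S(S(S(S(S(mul(SZ, SZ)))))))
  [19] S(S(S(S(S(S(add(SZ, mul(Z, SZ))))))))
  [20] S(S(S(S(S(S(S(add(Z, mul(Z, SZ)))))))))
  [21] S(S(S(S(S(S(S(mul(Z, SZ))))))))
  [22] S^7(Z)

Answer: normal form = S^7(Z)  (in 22 steps)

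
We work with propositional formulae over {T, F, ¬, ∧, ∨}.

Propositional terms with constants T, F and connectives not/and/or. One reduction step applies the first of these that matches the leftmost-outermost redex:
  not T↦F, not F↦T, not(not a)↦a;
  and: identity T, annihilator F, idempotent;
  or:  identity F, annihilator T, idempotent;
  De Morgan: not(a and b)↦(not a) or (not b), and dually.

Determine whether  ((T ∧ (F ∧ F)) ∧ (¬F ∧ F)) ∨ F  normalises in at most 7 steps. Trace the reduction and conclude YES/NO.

  start: ((T ∧ (F ∧ F)) ∧ (¬F ∧ F)) ∨ F
  [1] (T ∧ (F ∧ F)) ∧ (¬F ∧ F)
  [2] (F ∧ F) ∧ (¬F ∧ F)
  [3] F ∧ (¬F ∧ F)
  [4] F

Answer: YES — reaches normal form F in 4 ≤ 7 steps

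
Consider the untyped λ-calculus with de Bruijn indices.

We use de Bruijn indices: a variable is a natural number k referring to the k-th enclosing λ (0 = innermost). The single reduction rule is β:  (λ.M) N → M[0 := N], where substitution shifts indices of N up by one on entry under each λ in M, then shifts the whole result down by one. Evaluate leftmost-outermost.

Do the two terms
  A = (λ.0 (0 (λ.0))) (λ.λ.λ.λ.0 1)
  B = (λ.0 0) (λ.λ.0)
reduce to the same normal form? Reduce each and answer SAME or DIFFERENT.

Answer: DIFFERENT — A ⇓ λ.λ.λ.0 1, B ⇓ λ.0

Derivation:
Term A:
  start: (λ.0 (0 (λ.0))) (λ.λ.λ.λ.0 1)
  →1  (λ.λ.λ.λ.0 1) ((λ.λ.λ.λ.0 1) (λ.0))
  →2  λ.λ.λ.0 1

Term B:
  start: (λ.0 0) (λ.λ.0)
  →1  (λ.λ.0) (λ.λ.0)
  →2  λ.0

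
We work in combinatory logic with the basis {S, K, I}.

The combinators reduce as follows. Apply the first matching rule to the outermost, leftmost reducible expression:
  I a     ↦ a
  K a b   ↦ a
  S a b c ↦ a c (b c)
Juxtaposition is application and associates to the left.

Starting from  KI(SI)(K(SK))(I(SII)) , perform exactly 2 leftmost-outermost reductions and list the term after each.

Answer: after 2 steps: K(SK)(I(SII))

Reduction:
  start: KI(SI)(K(SK))(I(SII))
  →1  I(K(SK))(I(SII))
  →2  K(SK)(I(SII))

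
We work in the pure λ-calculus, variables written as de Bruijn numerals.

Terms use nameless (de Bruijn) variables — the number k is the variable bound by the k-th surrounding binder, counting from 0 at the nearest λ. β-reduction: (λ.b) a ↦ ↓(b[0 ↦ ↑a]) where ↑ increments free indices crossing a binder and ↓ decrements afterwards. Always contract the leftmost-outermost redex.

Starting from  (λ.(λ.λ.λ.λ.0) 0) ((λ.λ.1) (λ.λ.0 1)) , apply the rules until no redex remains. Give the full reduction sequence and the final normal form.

Answer: normal form = λ.λ.λ.0  (in 2 steps)

Working:
  start: (λ.(λ.λ.λ.λ.0) 0) ((λ.λ.1) (λ.λ.0 1))
  [1] (λ.λ.λ.λ.0) ((λ.λ.1) (λ.λ.0 1))
  [2] λ.λ.λ.0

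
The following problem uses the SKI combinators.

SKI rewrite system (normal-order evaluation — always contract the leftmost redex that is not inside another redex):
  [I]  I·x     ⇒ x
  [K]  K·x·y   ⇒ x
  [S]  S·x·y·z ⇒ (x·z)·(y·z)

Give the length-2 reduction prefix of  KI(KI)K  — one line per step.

  start: KI(KI)K
  step 1: IK
  step 2: K

Answer: after 2 steps: K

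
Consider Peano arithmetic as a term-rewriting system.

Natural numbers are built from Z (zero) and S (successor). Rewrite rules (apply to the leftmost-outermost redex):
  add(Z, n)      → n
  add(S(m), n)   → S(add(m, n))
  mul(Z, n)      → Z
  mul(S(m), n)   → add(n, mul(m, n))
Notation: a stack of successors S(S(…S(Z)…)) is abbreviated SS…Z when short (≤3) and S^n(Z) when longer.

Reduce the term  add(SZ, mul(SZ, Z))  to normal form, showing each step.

  start: add(SZ, mul(SZ, Z))
  [1] S(add(Z, mul(SZ, Z)))
  [2] S(mul(SZ, Z))
  [3] S(add(Z, mul(Z, Z)))
  [4] S(mul(Z, Z))
  [5] SZ

Answer: normal form = SZ  (in 5 steps)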